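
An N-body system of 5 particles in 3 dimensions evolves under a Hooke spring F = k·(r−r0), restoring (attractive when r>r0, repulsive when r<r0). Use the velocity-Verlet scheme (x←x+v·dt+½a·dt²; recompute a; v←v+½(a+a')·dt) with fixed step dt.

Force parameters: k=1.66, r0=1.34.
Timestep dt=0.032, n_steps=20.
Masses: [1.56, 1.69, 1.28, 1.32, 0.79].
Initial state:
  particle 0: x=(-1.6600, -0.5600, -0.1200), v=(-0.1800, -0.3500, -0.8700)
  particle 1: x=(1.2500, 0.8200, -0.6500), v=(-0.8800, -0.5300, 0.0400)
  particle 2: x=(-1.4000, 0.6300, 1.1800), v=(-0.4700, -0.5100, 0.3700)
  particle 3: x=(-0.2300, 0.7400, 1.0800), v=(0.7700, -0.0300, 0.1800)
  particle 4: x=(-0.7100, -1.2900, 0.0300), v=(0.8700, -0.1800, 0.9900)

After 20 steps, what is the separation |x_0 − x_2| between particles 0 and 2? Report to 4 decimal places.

1.5661

step 0: x0=(-1.6600, -0.5600, -0.1200) x1=(1.2500, 0.8200, -0.6500) x2=(-1.4000, 0.6300, 1.1800) x3=(-0.2300, 0.7400, 1.0800) x4=(-0.7100, -1.2900, 0.0300)
step 1: x0=(-1.6645, -0.5703, -0.1476) x1=(1.2194, 0.8020, -0.6475) x2=(-1.4140, 0.6130, 1.1906) x3=(-0.2054, 0.7382, 1.0847) x4=(-0.6810, -1.2928, 0.0623)
step 2: x0=(-1.6666, -0.5787, -0.1745) x1=(1.1839, 0.7819, -0.6425) x2=(-1.4257, 0.5947, 1.1987) x3=(-0.1809, 0.7346, 1.0872) x4=(-0.6498, -1.2897, 0.0958)
step 3: x0=(-1.6661, -0.5852, -0.2008) x1=(1.1436, 0.7597, -0.6351) x2=(-1.4352, 0.5750, 1.2043) x3=(-0.1567, 0.7292, 1.0877) x4=(-0.6167, -1.2807, 0.1304)
step 4: x0=(-1.6631, -0.5899, -0.2264) x1=(1.0989, 0.7356, -0.6253) x2=(-1.4424, 0.5540, 1.2074) x3=(-0.1329, 0.7220, 1.0860) x4=(-0.5819, -1.2661, 0.1659)
step 5: x0=(-1.6576, -0.5928, -0.2511) x1=(1.0498, 0.7096, -0.6132) x2=(-1.4473, 0.5317, 1.2079) x3=(-0.1097, 0.7131, 1.0824) x4=(-0.5456, -1.2460, 0.2023)
step 6: x0=(-1.6497, -0.5939, -0.2750) x1=(0.9965, 0.6818, -0.5989) x2=(-1.4499, 0.5082, 1.2061) x3=(-0.0870, 0.7024, 1.0767) x4=(-0.5081, -1.2206, 0.2394)
step 7: x0=(-1.6392, -0.5934, -0.2979) x1=(0.9394, 0.6523, -0.5824) x2=(-1.4503, 0.4836, 1.2019) x3=(-0.0650, 0.6901, 1.0692) x4=(-0.4696, -1.1902, 0.2770)
step 8: x0=(-1.6264, -0.5912, -0.3198) x1=(0.8786, 0.6212, -0.5638) x2=(-1.4483, 0.4578, 1.1953) x3=(-0.0438, 0.6761, 1.0599) x4=(-0.4303, -1.1551, 0.3151)
step 9: x0=(-1.6112, -0.5874, -0.3407) x1=(0.8143, 0.5886, -0.5433) x2=(-1.4442, 0.4311, 1.1865) x3=(-0.0235, 0.6605, 1.0488) x4=(-0.3906, -1.1157, 0.3535)
step 10: x0=(-1.5936, -0.5822, -0.3604) x1=(0.7469, 0.5547, -0.5211) x2=(-1.4379, 0.4034, 1.1755) x3=(-0.0042, 0.6435, 1.0362) x4=(-0.3506, -1.0723, 0.3920)
step 11: x0=(-1.5739, -0.5755, -0.3790) x1=(0.6767, 0.5195, -0.4971) x2=(-1.4295, 0.3748, 1.1624) x3=(0.0142, 0.6251, 1.0221) x4=(-0.3106, -1.0253, 0.4305)
step 12: x0=(-1.5520, -0.5674, -0.3964) x1=(0.6038, 0.4832, -0.4717) x2=(-1.4191, 0.3454, 1.1474) x3=(0.0316, 0.6054, 1.0066) x4=(-0.2708, -0.9753, 0.4688)
step 13: x0=(-1.5280, -0.5581, -0.4125) x1=(0.5287, 0.4459, -0.4449) x2=(-1.4069, 0.3154, 1.1305) x3=(0.0479, 0.5845, 0.9898) x4=(-0.2315, -0.9226, 0.5069)
step 14: x0=(-1.5020, -0.5477, -0.4274) x1=(0.4515, 0.4078, -0.4169) x2=(-1.3929, 0.2847, 1.1120) x3=(0.0631, 0.5626, 0.9720) x4=(-0.1927, -0.8677, 0.5446)
step 15: x0=(-1.4742, -0.5361, -0.4411) x1=(0.3726, 0.3690, -0.3879) x2=(-1.3773, 0.2536, 1.0918) x3=(0.0773, 0.5398, 0.9532) x4=(-0.1548, -0.8111, 0.5819)
step 16: x0=(-1.4446, -0.5236, -0.4534) x1=(0.2922, 0.3297, -0.3581) x2=(-1.3603, 0.2220, 1.0702) x3=(0.0905, 0.5163, 0.9336) x4=(-0.1178, -0.7534, 0.6186)
step 17: x0=(-1.4134, -0.5102, -0.4645) x1=(0.2106, 0.2899, -0.3277) x2=(-1.3419, 0.1900, 1.0474) x3=(0.1026, 0.4922, 0.9133) x4=(-0.0818, -0.6949, 0.6547)
step 18: x0=(-1.3807, -0.4960, -0.4744) x1=(0.1279, 0.2498, -0.2969) x2=(-1.3223, 0.1578, 1.0234) x3=(0.1137, 0.4677, 0.8924) x4=(-0.0469, -0.6361, 0.6902)
step 19: x0=(-1.3466, -0.4812, -0.4829) x1=(0.0446, 0.2094, -0.2658) x2=(-1.3018, 0.1253, 0.9984) x3=(0.1239, 0.4429, 0.8710) x4=(-0.0131, -0.5774, 0.7251)
step 20: x0=(-1.3113, -0.4657, -0.4903) x1=(-0.0394, 0.1690, -0.2346) x2=(-1.2804, 0.0927, 0.9725) x3=(0.1334, 0.4181, 0.8492) x4=(0.0195, -0.5193, 0.7595)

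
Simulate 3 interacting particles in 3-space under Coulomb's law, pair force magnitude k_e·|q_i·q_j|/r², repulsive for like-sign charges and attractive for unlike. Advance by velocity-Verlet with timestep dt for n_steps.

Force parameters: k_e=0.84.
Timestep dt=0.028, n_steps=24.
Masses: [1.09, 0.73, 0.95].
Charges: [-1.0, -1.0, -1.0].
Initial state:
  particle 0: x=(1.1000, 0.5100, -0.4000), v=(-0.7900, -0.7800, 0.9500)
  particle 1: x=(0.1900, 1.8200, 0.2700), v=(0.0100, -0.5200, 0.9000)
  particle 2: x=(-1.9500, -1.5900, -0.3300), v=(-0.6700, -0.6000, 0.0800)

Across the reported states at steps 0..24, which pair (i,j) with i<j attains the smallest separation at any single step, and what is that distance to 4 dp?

pair (0,1), distance 1.7023

step 0: x0=(1.1000, 0.5100, -0.4000) x1=(0.1900, 1.8200, 0.2700) x2=(-1.9500, -1.5900, -0.3300)
step 1: x0=(1.0780, 0.4881, -0.3734) x1=(0.1902, 1.8056, 0.2953) x2=(-1.9688, -1.6068, -0.3278)
step 2: x0=(1.0560, 0.4661, -0.3470) x1=(0.1903, 1.7914, 0.3207) x2=(-1.9876, -1.6237, -0.3255)
step 3: x0=(1.0343, 0.4439, -0.3206) x1=(0.1903, 1.7776, 0.3462) x2=(-2.0066, -1.6407, -0.3233)
step 4: x0=(1.0126, 0.4216, -0.2942) x1=(0.1901, 1.7640, 0.3718) x2=(-2.0255, -1.6577, -0.3211)
step 5: x0=(0.9912, 0.3992, -0.2680) x1=(0.1898, 1.7507, 0.3976) x2=(-2.0446, -1.6748, -0.3189)
step 6: x0=(0.9698, 0.3766, -0.2418) x1=(0.1894, 1.7377, 0.4235) x2=(-2.0637, -1.6919, -0.3167)
step 7: x0=(0.9486, 0.3539, -0.2158) x1=(0.1889, 1.7250, 0.4495) x2=(-2.0829, -1.7091, -0.3145)
step 8: x0=(0.9275, 0.3310, -0.1898) x1=(0.1883, 1.7125, 0.4757) x2=(-2.1021, -1.7264, -0.3123)
step 9: x0=(0.9065, 0.3080, -0.1638) x1=(0.1876, 1.7004, 0.5020) x2=(-2.1214, -1.7437, -0.3101)
step 10: x0=(0.8857, 0.2848, -0.1380) x1=(0.1867, 1.6886, 0.5284) x2=(-2.1408, -1.7611, -0.3079)
step 11: x0=(0.8649, 0.2615, -0.1122) x1=(0.1858, 1.6770, 0.5550) x2=(-2.1602, -1.7786, -0.3058)
step 12: x0=(0.8443, 0.2381, -0.0865) x1=(0.1848, 1.6658, 0.5817) x2=(-2.1797, -1.7961, -0.3036)
step 13: x0=(0.8238, 0.2145, -0.0609) x1=(0.1836, 1.6549, 0.6085) x2=(-2.1993, -1.8137, -0.3015)
step 14: x0=(0.8035, 0.1908, -0.0354) x1=(0.1824, 1.6442, 0.6354) x2=(-2.2189, -1.8313, -0.2994)
step 15: x0=(0.7832, 0.1669, -0.0100) x1=(0.1811, 1.6339, 0.6625) x2=(-2.2386, -1.8490, -0.2973)
step 16: x0=(0.7631, 0.1428, 0.0154) x1=(0.1797, 1.6238, 0.6897) x2=(-2.2583, -1.8667, -0.2952)
step 17: x0=(0.7430, 0.1187, 0.0407) x1=(0.1783, 1.6141, 0.7171) x2=(-2.2782, -1.8845, -0.2931)
step 18: x0=(0.7231, 0.0943, 0.0659) x1=(0.1768, 1.6046, 0.7445) x2=(-2.2980, -1.9024, -0.2910)
step 19: x0=(0.7033, 0.0698, 0.0911) x1=(0.1752, 1.5954, 0.7721) x2=(-2.3180, -1.9203, -0.2889)
step 20: x0=(0.6835, 0.0452, 0.1162) x1=(0.1735, 1.5866, 0.7998) x2=(-2.3380, -1.9383, -0.2869)
step 21: x0=(0.6639, 0.0204, 0.1412) x1=(0.1718, 1.5780, 0.8277) x2=(-2.3580, -1.9563, -0.2848)
step 22: x0=(0.6443, -0.0045, 0.1661) x1=(0.1701, 1.5697, 0.8556) x2=(-2.3782, -1.9744, -0.2828)
step 23: x0=(0.6248, -0.0295, 0.1910) x1=(0.1682, 1.5617, 0.8837) x2=(-2.3984, -1.9925, -0.2808)
step 24: x0=(0.6055, -0.0547, 0.2158) x1=(0.1664, 1.5540, 0.9119) x2=(-2.4186, -2.0107, -0.2788)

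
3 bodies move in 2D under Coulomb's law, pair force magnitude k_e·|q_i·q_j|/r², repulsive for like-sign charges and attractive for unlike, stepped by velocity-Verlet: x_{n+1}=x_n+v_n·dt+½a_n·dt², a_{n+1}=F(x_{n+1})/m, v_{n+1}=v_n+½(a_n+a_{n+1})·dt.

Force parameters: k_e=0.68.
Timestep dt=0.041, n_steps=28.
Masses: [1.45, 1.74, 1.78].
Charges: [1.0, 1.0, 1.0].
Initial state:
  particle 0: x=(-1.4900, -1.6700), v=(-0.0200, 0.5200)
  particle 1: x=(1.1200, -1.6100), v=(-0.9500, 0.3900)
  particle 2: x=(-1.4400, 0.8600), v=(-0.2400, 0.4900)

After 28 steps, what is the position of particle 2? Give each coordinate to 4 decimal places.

(-1.7304, 1.4776)

step 0: x0=(-1.4900, -1.6700) x1=(1.1200, -1.6100) x2=(-1.4400, 0.8600)
step 1: x0=(-1.4909, -1.6487) x1=(1.0811, -1.5940) x2=(-1.4499, 0.8802)
step 2: x0=(-1.4919, -1.6276) x1=(1.0424, -1.5781) x2=(-1.4597, 0.9005)
step 3: x0=(-1.4930, -1.6066) x1=(1.0038, -1.5622) x2=(-1.4697, 0.9209)
step 4: x0=(-1.4943, -1.5857) x1=(0.9653, -1.5463) x2=(-1.4796, 0.9415)
step 5: x0=(-1.4956, -1.5650) x1=(0.9270, -1.5305) x2=(-1.4896, 0.9622)
step 6: x0=(-1.4972, -1.5443) x1=(0.8888, -1.5147) x2=(-1.4997, 0.9830)
step 7: x0=(-1.4988, -1.5238) x1=(0.8508, -1.4989) x2=(-1.5098, 1.0040)
step 8: x0=(-1.5006, -1.5035) x1=(0.8129, -1.4832) x2=(-1.5199, 1.0251)
step 9: x0=(-1.5026, -1.4832) x1=(0.7752, -1.4675) x2=(-1.5300, 1.0464)
step 10: x0=(-1.5046, -1.4631) x1=(0.7377, -1.4519) x2=(-1.5402, 1.0678)
step 11: x0=(-1.5069, -1.4431) x1=(0.7004, -1.4363) x2=(-1.5504, 1.0893)
step 12: x0=(-1.5093, -1.4232) x1=(0.6632, -1.4208) x2=(-1.5607, 1.1110)
step 13: x0=(-1.5119, -1.4034) x1=(0.6262, -1.4053) x2=(-1.5710, 1.1329)
step 14: x0=(-1.5146, -1.3838) x1=(0.5893, -1.3898) x2=(-1.5813, 1.1548)
step 15: x0=(-1.5175, -1.3643) x1=(0.5527, -1.3744) x2=(-1.5917, 1.1769)
step 16: x0=(-1.5206, -1.3449) x1=(0.5162, -1.3590) x2=(-1.6022, 1.1992)
step 17: x0=(-1.5239, -1.3256) x1=(0.4800, -1.3437) x2=(-1.6126, 1.2216)
step 18: x0=(-1.5274, -1.3064) x1=(0.4439, -1.3284) x2=(-1.6231, 1.2442)
step 19: x0=(-1.5311, -1.2874) x1=(0.4081, -1.3132) x2=(-1.6337, 1.2669)
step 20: x0=(-1.5350, -1.2685) x1=(0.3724, -1.2980) x2=(-1.6443, 1.2897)
step 21: x0=(-1.5391, -1.2497) x1=(0.3370, -1.2829) x2=(-1.6549, 1.3127)
step 22: x0=(-1.5434, -1.2310) x1=(0.3018, -1.2678) x2=(-1.6656, 1.3358)
step 23: x0=(-1.5479, -1.2124) x1=(0.2669, -1.2528) x2=(-1.6763, 1.3591)
step 24: x0=(-1.5527, -1.1940) x1=(0.2321, -1.2378) x2=(-1.6870, 1.3825)
step 25: x0=(-1.5577, -1.1756) x1=(0.1977, -1.2229) x2=(-1.6978, 1.4061)
step 26: x0=(-1.5629, -1.1574) x1=(0.1634, -1.2080) x2=(-1.7086, 1.4298)
step 27: x0=(-1.5685, -1.1393) x1=(0.1294, -1.1932) x2=(-1.7195, 1.4536)
step 28: x0=(-1.5742, -1.1212) x1=(0.0957, -1.1785) x2=(-1.7304, 1.4776)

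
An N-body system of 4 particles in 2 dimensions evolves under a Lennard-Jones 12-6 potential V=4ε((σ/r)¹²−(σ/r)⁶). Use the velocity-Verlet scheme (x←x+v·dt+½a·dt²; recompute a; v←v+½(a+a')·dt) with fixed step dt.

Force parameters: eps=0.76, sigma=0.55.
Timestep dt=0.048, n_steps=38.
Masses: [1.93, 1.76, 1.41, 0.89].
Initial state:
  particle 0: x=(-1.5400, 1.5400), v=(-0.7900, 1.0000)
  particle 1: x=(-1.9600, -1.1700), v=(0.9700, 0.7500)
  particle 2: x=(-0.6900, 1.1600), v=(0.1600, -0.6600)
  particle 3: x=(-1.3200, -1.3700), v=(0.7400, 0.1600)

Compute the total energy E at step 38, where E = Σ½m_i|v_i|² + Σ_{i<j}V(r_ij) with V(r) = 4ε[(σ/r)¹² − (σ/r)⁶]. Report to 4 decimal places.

3.7677

step 0: x0=(-1.5400, 1.5400) x1=(-1.9600, -1.1700) x2=(-0.6900, 1.1600) x3=(-1.3200, -1.3700)
step 1: x0=(-1.5775, 1.5878) x1=(-1.9114, -1.1346) x2=(-0.6829, 1.1286) x3=(-1.2885, -1.3611)
step 2: x0=(-1.6145, 1.6354) x1=(-1.8590, -1.1007) x2=(-0.6764, 1.0975) x3=(-1.2645, -1.3494)
step 3: x0=(-1.6512, 1.6828) x1=(-1.8036, -1.0679) x2=(-0.6704, 1.0666) x3=(-1.2465, -1.3352)
step 4: x0=(-1.6878, 1.7301) x1=(-1.7481, -1.0352) x2=(-0.6646, 1.0359) x3=(-1.2287, -1.3210)
step 5: x0=(-1.7242, 1.7773) x1=(-1.6988, -0.9991) x2=(-0.6590, 1.0053) x3=(-1.1986, -1.3135)
step 6: x0=(-1.7606, 1.8244) x1=(-1.6562, -0.9588) x2=(-0.6534, 0.9748) x3=(-1.1551, -1.3143)
step 7: x0=(-1.7969, 1.8715) x1=(-1.6141, -0.9181) x2=(-0.6479, 0.9443) x3=(-1.1107, -1.3158)
step 8: x0=(-1.8332, 1.9186) x1=(-1.5697, -0.8793) x2=(-0.6425, 0.9138) x3=(-1.0711, -1.3136)
step 9: x0=(-1.8695, 1.9657) x1=(-1.5221, -0.8432) x2=(-0.6371, 0.8833) x3=(-1.0374, -1.3062)
step 10: x0=(-1.9057, 2.0128) x1=(-1.4716, -0.8100) x2=(-0.6317, 0.8529) x3=(-1.0099, -1.2929)
step 11: x0=(-1.9420, 2.0598) x1=(-1.4181, -0.7798) x2=(-0.6264, 0.8224) x3=(-0.9880, -1.2736)
step 12: x0=(-1.9782, 2.1069) x1=(-1.3621, -0.7524) x2=(-0.6210, 0.7920) x3=(-0.9711, -1.2487)
step 13: x0=(-2.0144, 2.1539) x1=(-1.3047, -0.7268) x2=(-0.6157, 0.7615) x3=(-0.9568, -1.2204)
step 14: x0=(-2.0507, 2.2009) x1=(-1.2492, -0.6985) x2=(-0.6104, 0.7310) x3=(-0.9389, -1.1973)
step 15: x0=(-2.0869, 2.2480) x1=(-1.1987, -0.6621) x2=(-0.6051, 0.7005) x3=(-0.9111, -1.1901)
step 16: x0=(-2.1231, 2.2950) x1=(-1.1501, -0.6222) x2=(-0.5998, 0.6699) x3=(-0.8795, -1.1898)
step 17: x0=(-2.1593, 2.3420) x1=(-1.1007, -0.5838) x2=(-0.5946, 0.6392) x3=(-0.8494, -1.1863)
step 18: x0=(-2.1955, 2.3891) x1=(-1.0499, -0.5488) x2=(-0.5894, 0.6084) x3=(-0.8221, -1.1760)
step 19: x0=(-2.2318, 2.4361) x1=(-0.9975, -0.5175) x2=(-0.5843, 0.5775) x3=(-0.7977, -1.1579)
step 20: x0=(-2.2680, 2.4831) x1=(-0.9438, -0.4902) x2=(-0.5792, 0.5463) x3=(-0.7757, -1.1318)
step 21: x0=(-2.3042, 2.5301) x1=(-0.8890, -0.4665) x2=(-0.5744, 0.5146) x3=(-0.7558, -1.0978)
step 22: x0=(-2.3404, 2.5771) x1=(-0.8333, -0.4455) x2=(-0.5697, 0.4824) x3=(-0.7373, -1.0573)
step 23: x0=(-2.3766, 2.6242) x1=(-0.7774, -0.4241) x2=(-0.5653, 0.4491) x3=(-0.7188, -1.0161)
step 24: x0=(-2.4128, 2.6712) x1=(-0.7218, -0.3953) x2=(-0.5612, 0.4143) x3=(-0.6991, -0.9871)
step 25: x0=(-2.4491, 2.7182) x1=(-0.6660, -0.3571) x2=(-0.5577, 0.3768) x3=(-0.6789, -0.9724)
step 26: x0=(-2.4853, 2.7652) x1=(-0.6097, -0.3151) x2=(-0.5549, 0.3349) x3=(-0.6587, -0.9583)
step 27: x0=(-2.5215, 2.8123) x1=(-0.5534, -0.2726) x2=(-0.5524, 0.2882) x3=(-0.6379, -0.9375)
step 28: x0=(-2.5577, 2.8593) x1=(-0.4976, -0.2639) x2=(-0.5499, 0.2782) x3=(-0.6161, -0.9081)
step 29: x0=(-2.5939, 2.9063) x1=(-0.4376, -0.3109) x2=(-0.5536, 0.3328) x3=(-0.5929, -0.8709)
step 30: x0=(-2.6301, 2.9533) x1=(-0.3747, -0.3417) x2=(-0.5565, 0.3825) x3=(-0.5765, -0.8579)
step 31: x0=(-2.6664, 3.0003) x1=(-0.2991, -0.3342) x2=(-0.5584, 0.4278) x3=(-0.5870, -0.9136)
step 32: x0=(-2.7026, 3.0474) x1=(-0.2258, -0.3276) x2=(-0.5593, 0.4701) x3=(-0.5945, -0.9631)
step 33: x0=(-2.7388, 3.0944) x1=(-0.1549, -0.3227) x2=(-0.5594, 0.5106) x3=(-0.5984, -1.0061)
step 34: x0=(-2.7750, 3.1414) x1=(-0.0857, -0.3187) x2=(-0.5590, 0.5499) x3=(-0.5998, -1.0453)
step 35: x0=(-2.8112, 3.1884) x1=(-0.0176, -0.3153) x2=(-0.5582, 0.5884) x3=(-0.5997, -1.0823)
step 36: x0=(-2.8474, 3.2354) x1=(0.0498, -0.3121) x2=(-0.5571, 0.6264) x3=(-0.5987, -1.1181)
step 37: x0=(-2.8836, 3.2825) x1=(0.1167, -0.3090) x2=(-0.5558, 0.6641) x3=(-0.5970, -1.1530)
step 38: x0=(-2.9199, 3.3295) x1=(0.1833, -0.3060) x2=(-0.5543, 0.7015) x3=(-0.5949, -1.1875)
step 0 velocities: v0=(-0.7900, 1.0000) v1=(0.9700, 0.7500) v2=(0.1600, -0.6600) v3=(0.7400, 0.1600)
step 0: KE=3.4705, PE=-0.7684, E=2.7020
step 38 velocities: v0=(-0.7545, 0.9796) v1=(1.3851, 0.0617) v2=(0.0313, 0.7789) v3=(0.0460, -0.7142)
step 38: KE=3.8231, PE=-0.0555, E=3.7677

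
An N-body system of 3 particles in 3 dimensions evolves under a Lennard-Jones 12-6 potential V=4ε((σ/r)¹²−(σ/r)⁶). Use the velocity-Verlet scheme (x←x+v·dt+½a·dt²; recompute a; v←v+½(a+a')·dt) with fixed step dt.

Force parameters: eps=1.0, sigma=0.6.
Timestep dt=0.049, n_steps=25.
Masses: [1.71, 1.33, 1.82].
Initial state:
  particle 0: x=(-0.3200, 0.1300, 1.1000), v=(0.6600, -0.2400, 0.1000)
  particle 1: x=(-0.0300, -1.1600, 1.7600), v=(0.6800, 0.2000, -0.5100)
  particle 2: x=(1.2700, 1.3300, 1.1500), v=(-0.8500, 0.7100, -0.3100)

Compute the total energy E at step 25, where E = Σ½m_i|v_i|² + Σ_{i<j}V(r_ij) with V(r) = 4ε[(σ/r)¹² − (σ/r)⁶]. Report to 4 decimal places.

step 0: x0=(-0.3200, 0.1300, 1.1000) x1=(-0.0300, -1.1600, 1.7600) x2=(1.2700, 1.3300, 1.1500)
step 1: x0=(-0.2876, 0.1182, 1.1049) x1=(0.0033, -1.1501, 1.7350) x2=(1.2283, 1.3648, 1.1348)
step 2: x0=(-0.2553, 0.1063, 1.1099) x1=(0.0366, -1.1402, 1.7099) x2=(1.1867, 1.3996, 1.1196)
step 3: x0=(-0.2228, 0.0943, 1.1149) x1=(0.0698, -1.1300, 1.6847) x2=(1.1450, 1.4343, 1.1044)
step 4: x0=(-0.1904, 0.0822, 1.1200) x1=(0.1030, -1.1197, 1.6595) x2=(1.1033, 1.4691, 1.0892)
step 5: x0=(-0.1578, 0.0699, 1.1252) x1=(0.1362, -1.1091, 1.6341) x2=(1.0616, 1.5038, 1.0741)
step 6: x0=(-0.1252, 0.0574, 1.1305) x1=(0.1693, -1.0983, 1.6087) x2=(1.0199, 1.5386, 1.0589)
step 7: x0=(-0.0926, 0.0447, 1.1358) x1=(0.2023, -1.0872, 1.5831) x2=(0.9782, 1.5733, 1.0437)
step 8: x0=(-0.0598, 0.0317, 1.1413) x1=(0.2352, -1.0757, 1.5574) x2=(0.9364, 1.6080, 1.0285)
step 9: x0=(-0.0270, 0.0184, 1.1469) x1=(0.2680, -1.0638, 1.5315) x2=(0.8947, 1.6426, 1.0133)
step 10: x0=(0.0060, 0.0047, 1.1526) x1=(0.3006, -1.0513, 1.5054) x2=(0.8529, 1.6773, 0.9981)
step 11: x0=(0.0391, -0.0095, 1.1586) x1=(0.3331, -1.0381, 1.4791) x2=(0.8112, 1.7119, 0.9829)
step 12: x0=(0.0725, -0.0243, 1.1647) x1=(0.3653, -1.0242, 1.4525) x2=(0.7694, 1.7466, 0.9678)
step 13: x0=(0.1060, -0.0399, 1.1710) x1=(0.3972, -1.0092, 1.4256) x2=(0.7276, 1.7812, 0.9526)
step 14: x0=(0.1399, -0.0565, 1.1776) x1=(0.4287, -0.9929, 1.3984) x2=(0.6859, 1.8158, 0.9374)
step 15: x0=(0.1741, -0.0744, 1.1845) x1=(0.4598, -0.9750, 1.3709) x2=(0.6441, 1.8504, 0.9222)
step 16: x0=(0.2090, -0.0940, 1.1918) x1=(0.4901, -0.9548, 1.3428) x2=(0.6023, 1.8849, 0.9071)
step 17: x0=(0.2445, -0.1158, 1.1994) x1=(0.5195, -0.9318, 1.3143) x2=(0.5605, 1.9195, 0.8919)
step 18: x0=(0.2811, -0.1407, 1.2075) x1=(0.5475, -0.9048, 1.2851) x2=(0.5187, 1.9541, 0.8767)
step 19: x0=(0.3192, -0.1698, 1.2161) x1=(0.5737, -0.8723, 1.2555) x2=(0.4769, 1.9886, 0.8615)
step 20: x0=(0.3592, -0.2042, 1.2249) x1=(0.5973, -0.8331, 1.2254) x2=(0.4351, 2.0231, 0.8464)
step 21: x0=(0.3991, -0.2384, 1.2337) x1=(0.6211, -0.7941, 1.1954) x2=(0.3934, 2.0577, 0.8312)
step 22: x0=(0.4179, -0.2199, 1.2461) x1=(0.6720, -0.8228, 1.1607) x2=(0.3516, 2.0922, 0.8160)
step 23: x0=(0.4353, -0.1980, 1.2590) x1=(0.7247, -0.8560, 1.1253) x2=(0.3098, 2.1267, 0.8009)
step 24: x0=(0.4549, -0.1810, 1.2710) x1=(0.7746, -0.8828, 1.0913) x2=(0.2680, 2.1613, 0.7857)
step 25: x0=(0.4765, -0.1684, 1.2818) x1=(0.8220, -0.9039, 1.0587) x2=(0.2262, 2.1958, 0.7705)
step 0 velocities: v0=(0.6600, -0.2400, 0.1000) v1=(0.6800, 0.2000, -0.5100) v2=(-0.8500, 0.7100, -0.3100)
step 0: KE=2.1410, PE=-0.0211, E=2.1198
step 25 velocities: v0=(0.4567, 0.2226, 0.2098) v1=(0.9453, -0.3871, -0.6519) v2=(-0.8528, 0.7044, -0.3095)
step 25: KE=2.4353, PE=-0.4543, E=1.9810

1.9810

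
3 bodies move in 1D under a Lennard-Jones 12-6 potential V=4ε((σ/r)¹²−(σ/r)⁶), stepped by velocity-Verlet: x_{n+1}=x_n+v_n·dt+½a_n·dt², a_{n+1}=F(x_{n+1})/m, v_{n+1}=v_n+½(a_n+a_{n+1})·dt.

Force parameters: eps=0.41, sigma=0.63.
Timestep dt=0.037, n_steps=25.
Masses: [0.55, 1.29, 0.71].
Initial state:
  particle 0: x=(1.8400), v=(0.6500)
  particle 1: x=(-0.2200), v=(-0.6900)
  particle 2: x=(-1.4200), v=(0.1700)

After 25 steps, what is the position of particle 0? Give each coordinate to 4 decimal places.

(2.4400)

step 0: x0=(1.8400) x1=(-0.2200) x2=(-1.4200)
step 1: x0=(1.8640) x1=(-0.2456) x2=(-1.4136)
step 2: x0=(1.8881) x1=(-0.2714) x2=(-1.4067)
step 3: x0=(1.9121) x1=(-0.2975) x2=(-1.3994)
step 4: x0=(1.9361) x1=(-0.3239) x2=(-1.3916)
step 5: x0=(1.9602) x1=(-0.3506) x2=(-1.3830)
step 6: x0=(1.9842) x1=(-0.3779) x2=(-1.3737)
step 7: x0=(2.0082) x1=(-0.4057) x2=(-1.3632)
step 8: x0=(2.0322) x1=(-0.4342) x2=(-1.3514)
step 9: x0=(2.0562) x1=(-0.4637) x2=(-1.3379)
step 10: x0=(2.0802) x1=(-0.4944) x2=(-1.3222)
step 11: x0=(2.1042) x1=(-0.5266) x2=(-1.3038)
step 12: x0=(2.1282) x1=(-0.5604) x2=(-1.2823)
step 13: x0=(2.1522) x1=(-0.5950) x2=(-1.2596)
step 14: x0=(2.1762) x1=(-0.6244) x2=(-1.2461)
step 15: x0=(2.2001) x1=(-0.6327) x2=(-1.2712)
step 16: x0=(2.2241) x1=(-0.6282) x2=(-1.3194)
step 17: x0=(2.2481) x1=(-0.6224) x2=(-1.3699)
step 18: x0=(2.2721) x1=(-0.6181) x2=(-1.4179)
step 19: x0=(2.2961) x1=(-0.6153) x2=(-1.4629)
step 20: x0=(2.3201) x1=(-0.6140) x2=(-1.5053)
step 21: x0=(2.3441) x1=(-0.6138) x2=(-1.5458)
step 22: x0=(2.3680) x1=(-0.6144) x2=(-1.5847)
step 23: x0=(2.3920) x1=(-0.6157) x2=(-1.6224)
step 24: x0=(2.4160) x1=(-0.6175) x2=(-1.6591)
step 25: x0=(2.4400) x1=(-0.6198) x2=(-1.6949)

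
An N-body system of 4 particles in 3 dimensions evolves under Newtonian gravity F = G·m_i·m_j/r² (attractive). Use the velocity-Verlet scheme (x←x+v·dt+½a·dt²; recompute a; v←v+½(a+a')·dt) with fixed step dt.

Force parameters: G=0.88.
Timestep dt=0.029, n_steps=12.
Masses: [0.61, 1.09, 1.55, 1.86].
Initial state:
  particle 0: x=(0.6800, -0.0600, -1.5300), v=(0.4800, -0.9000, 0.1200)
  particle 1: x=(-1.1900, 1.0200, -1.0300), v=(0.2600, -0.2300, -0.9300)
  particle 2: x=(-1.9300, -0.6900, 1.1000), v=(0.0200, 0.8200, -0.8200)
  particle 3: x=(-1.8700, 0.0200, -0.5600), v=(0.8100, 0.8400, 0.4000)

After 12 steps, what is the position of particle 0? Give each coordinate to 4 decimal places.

(0.8206, -0.3667, -1.4772)

step 0: x0=(0.6800, -0.0600, -1.5300) x1=(-1.1900, 1.0200, -1.0300) x2=(-1.9300, -0.6900, 1.1000) x3=(-1.8700, 0.0200, -0.5600)
step 1: x0=(0.6937, -0.0861, -1.5264) x1=(-1.1827, 1.0129, -1.0568) x2=(-1.9294, -0.6661, 1.0760) x3=(-1.8464, 0.0445, -0.5483)
step 2: x0=(0.7071, -0.1121, -1.5227) x1=(-1.1757, 1.0051, -1.0831) x2=(-1.9287, -0.6420, 1.0515) x3=(-1.8224, 0.0692, -0.5366)
step 3: x0=(0.7201, -0.1380, -1.5188) x1=(-1.1692, 0.9965, -1.1090) x2=(-1.9279, -0.6176, 1.0264) x3=(-1.7982, 0.0941, -0.5247)
step 4: x0=(0.7327, -0.1638, -1.5148) x1=(-1.1630, 0.9872, -1.1344) x2=(-1.9271, -0.5929, 1.0009) x3=(-1.7737, 0.1192, -0.5127)
step 5: x0=(0.7450, -0.1895, -1.5106) x1=(-1.1573, 0.9770, -1.1592) x2=(-1.9262, -0.5680, 0.9747) x3=(-1.7489, 0.1445, -0.5007)
step 6: x0=(0.7569, -0.2151, -1.5063) x1=(-1.1520, 0.9661, -1.1834) x2=(-1.9251, -0.5428, 0.9481) x3=(-1.7238, 0.1700, -0.4886)
step 7: x0=(0.7684, -0.2407, -1.5018) x1=(-1.1472, 0.9545, -1.2069) x2=(-1.9239, -0.5173, 0.9208) x3=(-1.6985, 0.1957, -0.4764)
step 8: x0=(0.7796, -0.2661, -1.4972) x1=(-1.1427, 0.9420, -1.2298) x2=(-1.9226, -0.4915, 0.8930) x3=(-1.6729, 0.2215, -0.4642)
step 9: x0=(0.7904, -0.2914, -1.4924) x1=(-1.1387, 0.9289, -1.2518) x2=(-1.9212, -0.4654, 0.8645) x3=(-1.6470, 0.2475, -0.4520)
step 10: x0=(0.8008, -0.3166, -1.4875) x1=(-1.1351, 0.9150, -1.2731) x2=(-1.9195, -0.4389, 0.8355) x3=(-1.6210, 0.2735, -0.4399)
step 11: x0=(0.8109, -0.3417, -1.4824) x1=(-1.1319, 0.9004, -1.2935) x2=(-1.9177, -0.4121, 0.8057) x3=(-1.5947, 0.2997, -0.4277)
step 12: x0=(0.8206, -0.3667, -1.4772) x1=(-1.1291, 0.8851, -1.3130) x2=(-1.9157, -0.3849, 0.7754) x3=(-1.5682, 0.3258, -0.4155)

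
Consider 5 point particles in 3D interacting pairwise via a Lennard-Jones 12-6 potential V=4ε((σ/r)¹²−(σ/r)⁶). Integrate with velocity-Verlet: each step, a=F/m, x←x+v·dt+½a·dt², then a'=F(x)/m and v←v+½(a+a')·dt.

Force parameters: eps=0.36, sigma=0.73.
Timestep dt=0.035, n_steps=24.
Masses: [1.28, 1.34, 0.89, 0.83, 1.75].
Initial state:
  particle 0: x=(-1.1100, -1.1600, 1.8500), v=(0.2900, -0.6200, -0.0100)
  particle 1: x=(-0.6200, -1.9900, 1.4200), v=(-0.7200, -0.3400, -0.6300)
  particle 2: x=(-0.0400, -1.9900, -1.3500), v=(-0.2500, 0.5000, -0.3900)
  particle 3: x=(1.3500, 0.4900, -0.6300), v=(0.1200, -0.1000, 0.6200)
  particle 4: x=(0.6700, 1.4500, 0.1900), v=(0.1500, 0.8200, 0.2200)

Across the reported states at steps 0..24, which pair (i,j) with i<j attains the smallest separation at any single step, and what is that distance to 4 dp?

step 0: x0=(-1.1100, -1.1600, 1.8500) x1=(-0.6200, -1.9900, 1.4200) x2=(-0.0400, -1.9900, -1.3500) x3=(1.3500, 0.4900, -0.6300) x4=(0.6700, 1.4500, 0.1900)
step 1: x0=(-1.0997, -1.1820, 1.8495) x1=(-0.6453, -2.0016, 1.3981) x2=(-0.0487, -1.9725, -1.3636) x3=(1.3542, 0.4865, -0.6083) x4=(0.6753, 1.4787, 0.1977)
step 2: x0=(-1.0891, -1.2045, 1.8487) x1=(-0.6710, -2.0128, 1.3765) x2=(-0.0575, -1.9550, -1.3773) x3=(1.3583, 0.4832, -0.5864) x4=(0.6806, 1.5073, 0.2053)
step 3: x0=(-1.0781, -1.2276, 1.8476) x1=(-0.6970, -2.0233, 1.3552) x2=(-0.0662, -1.9375, -1.3909) x3=(1.3623, 0.4799, -0.5645) x4=(0.6859, 1.5359, 0.2129)
step 4: x0=(-1.0669, -1.2514, 1.8460) x1=(-0.7232, -2.0332, 1.3343) x2=(-0.0750, -1.9200, -1.4046) x3=(1.3663, 0.4768, -0.5426) x4=(0.6912, 1.5644, 0.2205)
step 5: x0=(-1.0553, -1.2759, 1.8440) x1=(-0.7497, -2.0424, 1.3138) x2=(-0.0837, -1.9025, -1.4182) x3=(1.3702, 0.4737, -0.5206) x4=(0.6966, 1.5929, 0.2281)
step 6: x0=(-1.0435, -1.3012, 1.8414) x1=(-0.7766, -2.0509, 1.2939) x2=(-0.0925, -1.8850, -1.4319) x3=(1.3741, 0.4706, -0.4985) x4=(0.7020, 1.6214, 0.2356)
step 7: x0=(-1.0313, -1.3272, 1.8383) x1=(-0.8037, -2.0587, 1.2744) x2=(-0.1012, -1.8675, -1.4455) x3=(1.3779, 0.4677, -0.4764) x4=(0.7074, 1.6498, 0.2431)
step 8: x0=(-1.0189, -1.3540, 1.8346) x1=(-0.8310, -2.0657, 1.2556) x2=(-0.1100, -1.8500, -1.4591) x3=(1.3817, 0.4648, -0.4542) x4=(0.7129, 1.6782, 0.2506)
step 9: x0=(-1.0063, -1.3817, 1.8302) x1=(-0.8585, -2.0719, 1.2374) x2=(-0.1187, -1.8325, -1.4728) x3=(1.3855, 0.4620, -0.4320) x4=(0.7183, 1.7066, 0.2580)
step 10: x0=(-0.9936, -1.4102, 1.8251) x1=(-0.8862, -2.0773, 1.2199) x2=(-0.1275, -1.8150, -1.4864) x3=(1.3892, 0.4593, -0.4098) x4=(0.7238, 1.7349, 0.2655)
step 11: x0=(-0.9806, -1.4395, 1.8192) x1=(-0.9141, -2.0819, 1.2031) x2=(-0.1362, -1.7974, -1.5000) x3=(1.3929, 0.4566, -0.3875) x4=(0.7293, 1.7632, 0.2729)
step 12: x0=(-0.9676, -1.4696, 1.8126) x1=(-0.9420, -2.0858, 1.1871) x2=(-0.1450, -1.7799, -1.5137) x3=(1.3965, 0.4540, -0.3652) x4=(0.7348, 1.7915, 0.2803)
step 13: x0=(-0.9546, -1.5005, 1.8052) x1=(-0.9699, -2.0889, 1.1717) x2=(-0.1537, -1.7624, -1.5273) x3=(1.4002, 0.4514, -0.3429) x4=(0.7403, 1.8198, 0.2877)
step 14: x0=(-0.9416, -1.5320, 1.7971) x1=(-0.9979, -2.0914, 1.1571) x2=(-0.1625, -1.7449, -1.5409) x3=(1.4038, 0.4489, -0.3206) x4=(0.7458, 1.8480, 0.2951)
step 15: x0=(-0.9286, -1.5640, 1.7884) x1=(-1.0258, -2.0934, 1.1430) x2=(-0.1712, -1.7274, -1.5545) x3=(1.4073, 0.4464, -0.2982) x4=(0.7514, 1.8762, 0.3025)
step 16: x0=(-0.9157, -1.5965, 1.7792) x1=(-1.0536, -2.0951, 1.1293) x2=(-0.1800, -1.7099, -1.5682) x3=(1.4109, 0.4439, -0.2758) x4=(0.7569, 1.9044, 0.3099)
step 17: x0=(-0.9029, -1.6291, 1.7698) x1=(-1.0813, -2.0966, 1.1159) x2=(-0.1887, -1.6924, -1.5818) x3=(1.4145, 0.4415, -0.2535) x4=(0.7625, 1.9326, 0.3173)
step 18: x0=(-0.8901, -1.6618, 1.7602) x1=(-1.1090, -2.0979, 1.1027) x2=(-0.1975, -1.6749, -1.5954) x3=(1.4180, 0.4391, -0.2310) x4=(0.7680, 1.9607, 0.3246)
step 19: x0=(-0.8773, -1.6945, 1.7507) x1=(-1.1368, -2.0993, 1.0894) x2=(-0.2062, -1.6573, -1.6090) x3=(1.4215, 0.4368, -0.2086) x4=(0.7736, 1.9889, 0.3320)
step 20: x0=(-0.8645, -1.7272, 1.7412) x1=(-1.1645, -2.1007, 1.0760) x2=(-0.2150, -1.6398, -1.6226) x3=(1.4250, 0.4345, -0.1862) x4=(0.7792, 2.0170, 0.3393)
step 21: x0=(-0.8516, -1.7598, 1.7317) x1=(-1.1923, -2.1022, 1.0627) x2=(-0.2237, -1.6223, -1.6362) x3=(1.4285, 0.4322, -0.1638) x4=(0.7848, 2.0451, 0.3467)
step 22: x0=(-0.8389, -1.7926, 1.7221) x1=(-1.2199, -2.1035, 1.0495) x2=(-0.2325, -1.6048, -1.6499) x3=(1.4320, 0.4300, -0.1413) x4=(0.7903, 2.0732, 0.3540)
step 23: x0=(-0.8264, -1.8255, 1.7121) x1=(-1.2474, -2.1047, 1.0366) x2=(-0.2412, -1.5873, -1.6635) x3=(1.4354, 0.4277, -0.1189) x4=(0.7959, 2.1013, 0.3614)
step 24: x0=(-0.8141, -1.8586, 1.7015) x1=(-1.2746, -2.1056, 1.0243) x2=(-0.2500, -1.5698, -1.6771) x3=(1.4389, 0.4255, -0.0964) x4=(0.8015, 2.1294, 0.3687)

pair (0,1), distance 0.8177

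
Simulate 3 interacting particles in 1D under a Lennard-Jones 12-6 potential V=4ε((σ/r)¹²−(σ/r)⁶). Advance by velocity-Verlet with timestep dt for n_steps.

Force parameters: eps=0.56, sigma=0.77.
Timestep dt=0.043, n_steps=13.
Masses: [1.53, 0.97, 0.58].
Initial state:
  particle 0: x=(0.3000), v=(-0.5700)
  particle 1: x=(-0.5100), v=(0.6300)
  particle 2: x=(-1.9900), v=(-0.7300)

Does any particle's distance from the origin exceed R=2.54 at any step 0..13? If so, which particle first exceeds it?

no

step 0: x0=(0.3000) x1=(-0.5100) x2=(-1.9900)
step 1: x0=(0.2790) x1=(-0.4886) x2=(-2.0211)
step 2: x0=(0.2804) x1=(-0.5028) x2=(-2.0517)
step 3: x0=(0.2968) x1=(-0.5410) x2=(-2.0820)
step 4: x0=(0.3157) x1=(-0.5833) x2=(-2.1117)
step 5: x0=(0.3330) x1=(-0.6235) x2=(-2.1410)
step 6: x0=(0.3482) x1=(-0.6606) x2=(-2.1699)
step 7: x0=(0.3615) x1=(-0.6950) x2=(-2.1982)
step 8: x0=(0.3732) x1=(-0.7271) x2=(-2.2260)
step 9: x0=(0.3836) x1=(-0.7574) x2=(-2.2533)
step 10: x0=(0.3928) x1=(-0.7864) x2=(-2.2801)
step 11: x0=(0.4012) x1=(-0.8142) x2=(-2.3064)
step 12: x0=(0.4088) x1=(-0.8411) x2=(-2.3321)
step 13: x0=(0.4158) x1=(-0.8674) x2=(-2.3573)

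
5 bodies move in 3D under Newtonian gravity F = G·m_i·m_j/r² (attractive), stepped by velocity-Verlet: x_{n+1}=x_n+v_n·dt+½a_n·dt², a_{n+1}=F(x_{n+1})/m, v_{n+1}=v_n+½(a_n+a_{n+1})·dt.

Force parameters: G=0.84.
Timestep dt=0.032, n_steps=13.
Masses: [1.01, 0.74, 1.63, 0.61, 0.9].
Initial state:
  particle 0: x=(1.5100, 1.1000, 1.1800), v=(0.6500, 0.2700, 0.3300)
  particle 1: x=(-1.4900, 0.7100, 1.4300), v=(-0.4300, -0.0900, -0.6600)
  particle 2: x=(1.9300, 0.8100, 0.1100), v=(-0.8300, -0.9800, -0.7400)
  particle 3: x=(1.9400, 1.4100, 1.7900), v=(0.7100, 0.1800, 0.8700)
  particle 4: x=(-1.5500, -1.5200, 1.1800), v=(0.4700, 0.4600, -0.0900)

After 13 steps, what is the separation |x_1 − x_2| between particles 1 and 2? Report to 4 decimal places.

3.4801

step 0: x0=(1.5100, 1.1000, 1.1800) x1=(-1.4900, 0.7100, 1.4300) x2=(1.9300, 0.8100, 0.1100) x3=(1.9400, 1.4100, 1.7900) x4=(-1.5500, -1.5200, 1.1800)
step 1: x0=(1.5311, 1.1087, 1.1904) x1=(-1.5036, 0.7071, 1.4089) x2=(1.9033, 0.7787, 0.0867) x3=(1.9623, 1.4154, 1.8171) x4=(-1.5349, -1.5052, 1.1771)
step 2: x0=(1.5529, 1.1173, 1.2006) x1=(-1.5171, 0.7040, 1.3876) x2=(1.8763, 0.7477, 0.0641) x3=(1.9839, 1.4202, 1.8429) x4=(-1.5197, -1.4901, 1.1742)
step 3: x0=(1.5751, 1.1259, 1.2105) x1=(-1.5303, 0.7008, 1.3664) x2=(1.8491, 0.7168, 0.0422) x3=(2.0047, 1.4243, 1.8673) x4=(-1.5043, -1.4749, 1.1713)
step 4: x0=(1.5979, 1.1345, 1.2201) x1=(-1.5432, 0.6974, 1.3451) x2=(1.8218, 0.6861, 0.0209) x3=(2.0248, 1.4278, 1.8903) x4=(-1.4889, -1.4594, 1.1685)
step 5: x0=(1.6210, 1.1429, 1.2296) x1=(-1.5560, 0.6939, 1.3237) x2=(1.7942, 0.6556, 0.0003) x3=(2.0441, 1.4308, 1.9121) x4=(-1.4733, -1.4436, 1.1656)
step 6: x0=(1.6446, 1.1513, 1.2390) x1=(-1.5685, 0.6903, 1.3023) x2=(1.7666, 0.6253, -0.0198) x3=(2.0628, 1.4332, 1.9327) x4=(-1.4575, -1.4277, 1.1626)
step 7: x0=(1.6684, 1.1596, 1.2482) x1=(-1.5808, 0.6864, 1.2808) x2=(1.7388, 0.5952, -0.0392) x3=(2.0807, 1.4350, 1.9519) x4=(-1.4417, -1.4115, 1.1597)
step 8: x0=(1.6925, 1.1678, 1.2574) x1=(-1.5928, 0.6825, 1.2593) x2=(1.7110, 0.5654, -0.0582) x3=(2.0980, 1.4364, 1.9700) x4=(-1.4257, -1.3951, 1.1568)
step 9: x0=(1.7169, 1.1759, 1.2665) x1=(-1.6046, 0.6784, 1.2378) x2=(1.6830, 0.5357, -0.0766) x3=(2.1146, 1.4372, 1.9868) x4=(-1.4096, -1.3784, 1.1538)
step 10: x0=(1.7414, 1.1840, 1.2757) x1=(-1.6162, 0.6741, 1.2162) x2=(1.6550, 0.5061, -0.0946) x3=(2.1306, 1.4375, 2.0024) x4=(-1.3934, -1.3615, 1.1509)
step 11: x0=(1.7662, 1.1919, 1.2849) x1=(-1.6276, 0.6696, 1.1946) x2=(1.6270, 0.4768, -0.1121) x3=(2.1459, 1.4374, 2.0167) x4=(-1.3771, -1.3443, 1.1479)
step 12: x0=(1.7911, 1.1997, 1.2942) x1=(-1.6387, 0.6650, 1.1729) x2=(1.5989, 0.4476, -0.1291) x3=(2.1606, 1.4368, 2.0298) x4=(-1.3606, -1.3269, 1.1449)
step 13: x0=(1.8162, 1.2074, 1.3036) x1=(-1.6496, 0.6602, 1.1512) x2=(1.5708, 0.4186, -0.1458) x3=(2.1746, 1.4358, 2.0417) x4=(-1.3441, -1.3092, 1.1418)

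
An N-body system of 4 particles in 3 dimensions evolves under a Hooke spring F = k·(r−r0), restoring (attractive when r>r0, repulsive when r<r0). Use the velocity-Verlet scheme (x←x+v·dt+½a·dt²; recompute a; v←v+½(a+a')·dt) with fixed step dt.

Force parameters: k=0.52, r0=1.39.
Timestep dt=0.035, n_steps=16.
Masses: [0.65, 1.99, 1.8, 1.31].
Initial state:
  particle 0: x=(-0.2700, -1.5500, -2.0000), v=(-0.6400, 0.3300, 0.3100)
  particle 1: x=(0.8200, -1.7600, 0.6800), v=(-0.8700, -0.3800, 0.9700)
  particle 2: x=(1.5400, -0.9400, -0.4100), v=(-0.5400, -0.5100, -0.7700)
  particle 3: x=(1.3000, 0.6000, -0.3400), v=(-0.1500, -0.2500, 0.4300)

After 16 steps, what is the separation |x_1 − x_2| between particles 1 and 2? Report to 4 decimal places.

2.2648

step 0: x0=(-0.2700, -1.5500, -2.0000) x1=(0.8200, -1.7600, 0.6800) x2=(1.5400, -0.9400, -0.4100) x3=(1.3000, 0.6000, -0.3400)
step 1: x0=(-0.2913, -1.5378, -1.9877) x1=(0.7895, -1.7731, 0.7136) x2=(1.5209, -0.9579, -0.4371) x3=(1.2945, 0.5906, -0.3251)
step 2: x0=(-0.3104, -1.5243, -1.9724) x1=(0.7589, -1.7858, 0.7466) x2=(1.5016, -0.9758, -0.4643) x3=(1.2884, 0.5801, -0.3103)
step 3: x0=(-0.3274, -1.5095, -1.9542) x1=(0.7283, -1.7980, 0.7789) x2=(1.4819, -0.9938, -0.4917) x3=(1.2819, 0.5683, -0.2958)
step 4: x0=(-0.3421, -1.4936, -1.9330) x1=(0.6976, -1.8097, 0.8105) x2=(1.4618, -1.0119, -0.5192) x3=(1.2747, 0.5554, -0.2815)
step 5: x0=(-0.3548, -1.4766, -1.9090) x1=(0.6669, -1.8210, 0.8414) x2=(1.4415, -1.0300, -0.5468) x3=(1.2670, 0.5412, -0.2674)
step 6: x0=(-0.3653, -1.4584, -1.8822) x1=(0.6361, -1.8319, 0.8716) x2=(1.4208, -1.0482, -0.5745) x3=(1.2588, 0.5259, -0.2535)
step 7: x0=(-0.3738, -1.4393, -1.8526) x1=(0.6054, -1.8422, 0.9010) x2=(1.3999, -1.0664, -0.6023) x3=(1.2500, 0.5093, -0.2398)
step 8: x0=(-0.3803, -1.4192, -1.8202) x1=(0.5746, -1.8520, 0.9296) x2=(1.3786, -1.0846, -0.6300) x3=(1.2406, 0.4916, -0.2263)
step 9: x0=(-0.3849, -1.3982, -1.7852) x1=(0.5439, -1.8614, 0.9575) x2=(1.3570, -1.1029, -0.6577) x3=(1.2307, 0.4728, -0.2129)
step 10: x0=(-0.3876, -1.3764, -1.7476) x1=(0.5131, -1.8702, 0.9845) x2=(1.3351, -1.1212, -0.6854) x3=(1.2202, 0.4528, -0.1997)
step 11: x0=(-0.3884, -1.3538, -1.7075) x1=(0.4824, -1.8785, 1.0108) x2=(1.3129, -1.1395, -0.7129) x3=(1.2091, 0.4316, -0.1866)
step 12: x0=(-0.3875, -1.3306, -1.6649) x1=(0.4518, -1.8863, 1.0362) x2=(1.2904, -1.1579, -0.7404) x3=(1.1974, 0.4094, -0.1737)
step 13: x0=(-0.3850, -1.3067, -1.6200) x1=(0.4212, -1.8936, 1.0608) x2=(1.2677, -1.1762, -0.7677) x3=(1.1853, 0.3860, -0.1609)
step 14: x0=(-0.3808, -1.2823, -1.5728) x1=(0.3907, -1.9003, 1.0846) x2=(1.2447, -1.1946, -0.7948) x3=(1.1725, 0.3616, -0.1482)
step 15: x0=(-0.3752, -1.2574, -1.5234) x1=(0.3604, -1.9065, 1.1076) x2=(1.2215, -1.2130, -0.8217) x3=(1.1593, 0.3361, -0.1356)
step 16: x0=(-0.3682, -1.2320, -1.4720) x1=(0.3301, -1.9121, 1.1296) x2=(1.1980, -1.2313, -0.8483) x3=(1.1454, 0.3096, -0.1231)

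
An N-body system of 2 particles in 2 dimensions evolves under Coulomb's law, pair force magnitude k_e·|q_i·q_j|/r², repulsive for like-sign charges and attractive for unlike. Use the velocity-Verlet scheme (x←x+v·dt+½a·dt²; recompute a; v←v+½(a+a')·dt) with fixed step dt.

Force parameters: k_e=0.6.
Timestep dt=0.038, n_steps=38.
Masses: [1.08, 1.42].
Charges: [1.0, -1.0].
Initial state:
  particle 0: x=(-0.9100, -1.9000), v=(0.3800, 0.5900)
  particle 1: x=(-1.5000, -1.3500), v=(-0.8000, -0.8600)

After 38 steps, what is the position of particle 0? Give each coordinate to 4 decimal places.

step 0: x0=(-0.9100, -1.9000) x1=(-1.5000, -1.3500)
step 1: x0=(-0.8960, -1.8772) x1=(-1.5301, -1.3830)
step 2: x0=(-0.8830, -1.8536) x1=(-1.5594, -1.4166)
step 3: x0=(-0.8710, -1.8293) x1=(-1.5879, -1.4507)
step 4: x0=(-0.8601, -1.8044) x1=(-1.6156, -1.4852)
step 5: x0=(-0.8503, -1.7791) x1=(-1.6425, -1.5201)
step 6: x0=(-0.8417, -1.7535) x1=(-1.6685, -1.5552)
step 7: x0=(-0.8340, -1.7275) x1=(-1.6937, -1.5906)
step 8: x0=(-0.8275, -1.7014) x1=(-1.7181, -1.6260)
step 9: x0=(-0.8219, -1.6753) x1=(-1.7418, -1.6616)
step 10: x0=(-0.8173, -1.6491) x1=(-1.7647, -1.6971)
step 11: x0=(-0.8135, -1.6229) x1=(-1.7870, -1.7326)
step 12: x0=(-0.8106, -1.5969) x1=(-1.8086, -1.7681)
step 13: x0=(-0.8085, -1.5709) x1=(-1.8296, -1.8034)
step 14: x0=(-0.8071, -1.5452) x1=(-1.8501, -1.8387)
step 15: x0=(-0.8063, -1.5196) x1=(-1.8701, -1.8737)
step 16: x0=(-0.8062, -1.4942) x1=(-1.8896, -1.9087)
step 17: x0=(-0.8066, -1.4691) x1=(-1.9088, -1.9434)
step 18: x0=(-0.8075, -1.4441) x1=(-1.9275, -1.9780)
step 19: x0=(-0.8089, -1.4194) x1=(-1.9458, -2.0124)
step 20: x0=(-0.8107, -1.3949) x1=(-1.9639, -2.0467)
step 21: x0=(-0.8129, -1.3707) x1=(-1.9816, -2.0808)
step 22: x0=(-0.8155, -1.3466) x1=(-1.9991, -2.1147)
step 23: x0=(-0.8184, -1.3228) x1=(-2.0163, -2.1484)
step 24: x0=(-0.8217, -1.2992) x1=(-2.0332, -2.1820)
step 25: x0=(-0.8252, -1.2758) x1=(-2.0499, -2.2154)
step 26: x0=(-0.8290, -1.2526) x1=(-2.0665, -2.2487)
step 27: x0=(-0.8330, -1.2296) x1=(-2.0828, -2.2818)
step 28: x0=(-0.8373, -1.2068) x1=(-2.0990, -2.3148)
step 29: x0=(-0.8418, -1.1842) x1=(-2.1150, -2.3476)
step 30: x0=(-0.8464, -1.1618) x1=(-2.1309, -2.3803)
step 31: x0=(-0.8513, -1.1395) x1=(-2.1466, -2.4129)
step 32: x0=(-0.8563, -1.1175) x1=(-2.1622, -2.4453)
step 33: x0=(-0.8615, -1.0955) x1=(-2.1776, -2.4776)
step 34: x0=(-0.8669, -1.0738) x1=(-2.1930, -2.5098)
step 35: x0=(-0.8724, -1.0522) x1=(-2.2082, -2.5418)
step 36: x0=(-0.8780, -1.0307) x1=(-2.2234, -2.5738)
step 37: x0=(-0.8838, -1.0094) x1=(-2.2384, -2.6056)
step 38: x0=(-0.8896, -0.9882) x1=(-2.2534, -2.6373)

(-0.8896, -0.9882)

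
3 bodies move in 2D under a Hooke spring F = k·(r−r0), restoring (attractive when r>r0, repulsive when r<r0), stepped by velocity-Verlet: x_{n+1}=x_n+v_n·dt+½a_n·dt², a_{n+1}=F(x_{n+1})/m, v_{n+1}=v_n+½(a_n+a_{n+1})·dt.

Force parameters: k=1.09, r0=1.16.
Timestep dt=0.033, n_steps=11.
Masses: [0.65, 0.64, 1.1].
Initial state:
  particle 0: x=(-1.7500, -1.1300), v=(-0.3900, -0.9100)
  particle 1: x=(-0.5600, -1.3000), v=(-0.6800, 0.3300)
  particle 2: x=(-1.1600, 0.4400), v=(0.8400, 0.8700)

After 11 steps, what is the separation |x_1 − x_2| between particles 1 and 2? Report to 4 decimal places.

step 0: x0=(-1.7500, -1.1300) x1=(-0.5600, -1.3000) x2=(-1.1600, 0.4400)
step 1: x0=(-1.7627, -1.1596) x1=(-0.5827, -1.2885) x2=(-1.1323, 0.4681)
step 2: x0=(-1.7749, -1.1882) x1=(-0.6058, -1.2758) x2=(-1.1045, 0.4949)
step 3: x0=(-1.7867, -1.2157) x1=(-0.6293, -1.2619) x2=(-1.0769, 0.5204)
step 4: x0=(-1.7979, -1.2420) x1=(-0.6530, -1.2468) x2=(-1.0493, 0.5444)
step 5: x0=(-1.8087, -1.2670) x1=(-0.6771, -1.2304) x2=(-1.0219, 0.5669)
step 6: x0=(-1.8189, -1.2905) x1=(-0.7013, -1.2128) x2=(-0.9947, 0.5879)
step 7: x0=(-1.8285, -1.3126) x1=(-0.7256, -1.1940) x2=(-0.9678, 0.6074)
step 8: x0=(-1.8375, -1.3332) x1=(-0.7500, -1.1740) x2=(-0.9413, 0.6251)
step 9: x0=(-1.8459, -1.3521) x1=(-0.7744, -1.1528) x2=(-0.9151, 0.6413)
step 10: x0=(-1.8536, -1.3693) x1=(-0.7988, -1.1303) x2=(-0.8893, 0.6557)
step 11: x0=(-1.8606, -1.3847) x1=(-0.8231, -1.1067) x2=(-0.8640, 0.6683)

1.7755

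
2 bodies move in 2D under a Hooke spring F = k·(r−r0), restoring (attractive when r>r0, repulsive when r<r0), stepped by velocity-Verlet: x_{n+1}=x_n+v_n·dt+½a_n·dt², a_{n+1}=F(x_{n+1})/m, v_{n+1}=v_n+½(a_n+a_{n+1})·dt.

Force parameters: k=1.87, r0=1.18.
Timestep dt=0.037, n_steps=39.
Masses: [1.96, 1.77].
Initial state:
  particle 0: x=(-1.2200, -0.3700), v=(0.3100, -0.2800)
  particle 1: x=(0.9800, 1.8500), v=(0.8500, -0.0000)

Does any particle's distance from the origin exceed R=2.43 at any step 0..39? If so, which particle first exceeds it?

no

step 0: x0=(-1.2200, -0.3700) x1=(0.9800, 1.8500)
step 1: x0=(-1.2076, -0.3795) x1=(1.0105, 1.8490)
step 2: x0=(-1.1935, -0.3871) x1=(1.0389, 1.8460)
step 3: x0=(-1.1775, -0.3929) x1=(1.0653, 1.8410)
step 4: x0=(-1.1596, -0.3969) x1=(1.0897, 1.8339)
step 5: x0=(-1.1399, -0.3990) x1=(1.1121, 1.8248)
step 6: x0=(-1.1184, -0.3994) x1=(1.1324, 1.8137)
step 7: x0=(-1.0950, -0.3979) x1=(1.1507, 1.8006)
step 8: x0=(-1.0698, -0.3946) x1=(1.1669, 1.7855)
step 9: x0=(-1.0428, -0.3896) x1=(1.1812, 1.7684)
step 10: x0=(-1.0140, -0.3828) x1=(1.1934, 1.7495)
step 11: x0=(-0.9834, -0.3743) x1=(1.2037, 1.7286)
step 12: x0=(-0.9511, -0.3641) x1=(1.2120, 1.7058)
step 13: x0=(-0.9170, -0.3523) x1=(1.2185, 1.6813)
step 14: x0=(-0.8813, -0.3389) x1=(1.2231, 1.6549)
step 15: x0=(-0.8440, -0.3239) x1=(1.2259, 1.6269)
step 16: x0=(-0.8050, -0.3075) x1=(1.2269, 1.5972)
step 17: x0=(-0.7646, -0.2896) x1=(1.2263, 1.5659)
step 18: x0=(-0.7226, -0.2703) x1=(1.2240, 1.5332)
step 19: x0=(-0.6793, -0.2498) x1=(1.2201, 1.4989)
step 20: x0=(-0.6346, -0.2280) x1=(1.2148, 1.4633)
step 21: x0=(-0.5886, -0.2050) x1=(1.2080, 1.4264)
step 22: x0=(-0.5415, -0.1809) x1=(1.1999, 1.3883)
step 23: x0=(-0.4931, -0.1559) x1=(1.1906, 1.3490)
step 24: x0=(-0.4438, -0.1298) x1=(1.1801, 1.3087)
step 25: x0=(-0.3935, -0.1030) x1=(1.1685, 1.2675)
step 26: x0=(-0.3423, -0.0753) x1=(1.1560, 1.2254)
step 27: x0=(-0.2903, -0.0470) x1=(1.1425, 1.1825)
step 28: x0=(-0.2376, -0.0180) x1=(1.1283, 1.1390)
step 29: x0=(-0.1842, 0.0114) x1=(1.1134, 1.0949)
step 30: x0=(-0.1304, 0.0413) x1=(1.0980, 1.0504)
step 31: x0=(-0.0762, 0.0715) x1=(1.0821, 1.0054)
step 32: x0=(-0.0216, 0.1020) x1=(1.0658, 0.9602)
step 33: x0=(0.0331, 0.1327) x1=(1.0494, 0.9148)
step 34: x0=(0.0880, 0.1634) x1=(1.0328, 0.8693)
step 35: x0=(0.1428, 0.1941) x1=(1.0162, 0.8238)
step 36: x0=(0.1976, 0.2248) x1=(0.9997, 0.7784)
step 37: x0=(0.2521, 0.2553) x1=(0.9834, 0.7332)
step 38: x0=(0.3063, 0.2855) x1=(0.9676, 0.6882)
step 39: x0=(0.3601, 0.3155) x1=(0.9522, 0.6435)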